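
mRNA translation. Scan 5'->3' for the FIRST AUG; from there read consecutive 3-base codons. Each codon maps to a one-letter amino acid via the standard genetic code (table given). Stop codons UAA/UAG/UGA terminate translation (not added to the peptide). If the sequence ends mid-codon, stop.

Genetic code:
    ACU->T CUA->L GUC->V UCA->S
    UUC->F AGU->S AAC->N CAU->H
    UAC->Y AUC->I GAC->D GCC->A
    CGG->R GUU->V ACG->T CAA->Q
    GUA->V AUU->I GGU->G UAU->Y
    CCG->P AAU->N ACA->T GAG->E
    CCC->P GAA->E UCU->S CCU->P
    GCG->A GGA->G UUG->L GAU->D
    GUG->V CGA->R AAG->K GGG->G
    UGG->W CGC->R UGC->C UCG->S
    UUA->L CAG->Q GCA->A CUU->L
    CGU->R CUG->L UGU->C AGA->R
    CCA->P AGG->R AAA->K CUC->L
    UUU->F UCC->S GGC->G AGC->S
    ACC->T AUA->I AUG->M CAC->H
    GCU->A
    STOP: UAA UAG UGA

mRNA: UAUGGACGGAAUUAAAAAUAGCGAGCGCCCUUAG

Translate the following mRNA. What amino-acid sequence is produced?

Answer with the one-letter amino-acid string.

Answer: MDGIKNSERP

Derivation:
start AUG at pos 1
pos 1: AUG -> M; peptide=M
pos 4: GAC -> D; peptide=MD
pos 7: GGA -> G; peptide=MDG
pos 10: AUU -> I; peptide=MDGI
pos 13: AAA -> K; peptide=MDGIK
pos 16: AAU -> N; peptide=MDGIKN
pos 19: AGC -> S; peptide=MDGIKNS
pos 22: GAG -> E; peptide=MDGIKNSE
pos 25: CGC -> R; peptide=MDGIKNSER
pos 28: CCU -> P; peptide=MDGIKNSERP
pos 31: UAG -> STOP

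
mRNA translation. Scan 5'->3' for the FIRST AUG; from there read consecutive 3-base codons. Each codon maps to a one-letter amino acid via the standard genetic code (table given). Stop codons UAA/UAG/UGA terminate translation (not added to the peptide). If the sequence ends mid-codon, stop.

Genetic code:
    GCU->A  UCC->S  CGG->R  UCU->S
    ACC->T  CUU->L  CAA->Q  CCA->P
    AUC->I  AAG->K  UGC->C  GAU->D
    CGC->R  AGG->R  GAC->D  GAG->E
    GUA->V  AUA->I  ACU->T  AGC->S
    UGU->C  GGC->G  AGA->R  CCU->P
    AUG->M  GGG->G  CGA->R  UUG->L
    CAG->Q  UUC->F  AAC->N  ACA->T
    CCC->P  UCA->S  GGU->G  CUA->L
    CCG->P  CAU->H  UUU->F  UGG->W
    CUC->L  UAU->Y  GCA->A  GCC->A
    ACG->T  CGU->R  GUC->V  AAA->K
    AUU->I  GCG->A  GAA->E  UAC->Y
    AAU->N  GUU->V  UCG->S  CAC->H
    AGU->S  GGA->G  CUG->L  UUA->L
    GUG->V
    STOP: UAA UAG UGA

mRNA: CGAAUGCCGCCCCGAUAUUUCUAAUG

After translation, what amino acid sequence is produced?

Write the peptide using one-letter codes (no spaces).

Answer: MPPRYF

Derivation:
start AUG at pos 3
pos 3: AUG -> M; peptide=M
pos 6: CCG -> P; peptide=MP
pos 9: CCC -> P; peptide=MPP
pos 12: CGA -> R; peptide=MPPR
pos 15: UAU -> Y; peptide=MPPRY
pos 18: UUC -> F; peptide=MPPRYF
pos 21: UAA -> STOP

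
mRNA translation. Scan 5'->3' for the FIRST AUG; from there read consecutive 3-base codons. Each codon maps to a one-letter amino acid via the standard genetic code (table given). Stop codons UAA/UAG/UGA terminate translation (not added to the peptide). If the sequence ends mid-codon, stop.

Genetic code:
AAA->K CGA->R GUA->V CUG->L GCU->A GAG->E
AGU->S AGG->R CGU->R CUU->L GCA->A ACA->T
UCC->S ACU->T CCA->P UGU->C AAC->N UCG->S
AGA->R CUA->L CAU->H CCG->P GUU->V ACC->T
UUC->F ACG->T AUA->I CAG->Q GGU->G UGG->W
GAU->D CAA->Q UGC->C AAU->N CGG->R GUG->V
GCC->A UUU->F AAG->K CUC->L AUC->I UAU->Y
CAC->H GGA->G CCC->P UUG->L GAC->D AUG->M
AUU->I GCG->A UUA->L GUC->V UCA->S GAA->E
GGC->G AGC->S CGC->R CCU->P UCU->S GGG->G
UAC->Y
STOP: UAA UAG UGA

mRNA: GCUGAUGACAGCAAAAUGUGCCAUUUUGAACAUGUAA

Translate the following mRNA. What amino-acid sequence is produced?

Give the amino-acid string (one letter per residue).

start AUG at pos 4
pos 4: AUG -> M; peptide=M
pos 7: ACA -> T; peptide=MT
pos 10: GCA -> A; peptide=MTA
pos 13: AAA -> K; peptide=MTAK
pos 16: UGU -> C; peptide=MTAKC
pos 19: GCC -> A; peptide=MTAKCA
pos 22: AUU -> I; peptide=MTAKCAI
pos 25: UUG -> L; peptide=MTAKCAIL
pos 28: AAC -> N; peptide=MTAKCAILN
pos 31: AUG -> M; peptide=MTAKCAILNM
pos 34: UAA -> STOP

Answer: MTAKCAILNM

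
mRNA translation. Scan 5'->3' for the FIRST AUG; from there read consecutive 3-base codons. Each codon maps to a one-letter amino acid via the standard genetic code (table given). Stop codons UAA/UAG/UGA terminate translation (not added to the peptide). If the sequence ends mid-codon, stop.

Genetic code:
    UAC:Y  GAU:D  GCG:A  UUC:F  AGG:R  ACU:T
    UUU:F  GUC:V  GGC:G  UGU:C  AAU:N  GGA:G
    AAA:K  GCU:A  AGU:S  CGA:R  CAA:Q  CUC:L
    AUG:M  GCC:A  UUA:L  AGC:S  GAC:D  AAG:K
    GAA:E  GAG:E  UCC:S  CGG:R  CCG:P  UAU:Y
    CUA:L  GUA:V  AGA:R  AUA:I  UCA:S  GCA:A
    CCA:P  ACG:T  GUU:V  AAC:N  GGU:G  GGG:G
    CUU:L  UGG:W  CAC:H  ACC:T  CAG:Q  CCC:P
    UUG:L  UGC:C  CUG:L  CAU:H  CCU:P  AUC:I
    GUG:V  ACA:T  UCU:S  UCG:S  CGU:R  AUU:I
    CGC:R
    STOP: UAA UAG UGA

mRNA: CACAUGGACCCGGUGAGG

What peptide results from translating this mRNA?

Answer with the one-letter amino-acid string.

Answer: MDPVR

Derivation:
start AUG at pos 3
pos 3: AUG -> M; peptide=M
pos 6: GAC -> D; peptide=MD
pos 9: CCG -> P; peptide=MDP
pos 12: GUG -> V; peptide=MDPV
pos 15: AGG -> R; peptide=MDPVR
pos 18: only 0 nt remain (<3), stop (end of mRNA)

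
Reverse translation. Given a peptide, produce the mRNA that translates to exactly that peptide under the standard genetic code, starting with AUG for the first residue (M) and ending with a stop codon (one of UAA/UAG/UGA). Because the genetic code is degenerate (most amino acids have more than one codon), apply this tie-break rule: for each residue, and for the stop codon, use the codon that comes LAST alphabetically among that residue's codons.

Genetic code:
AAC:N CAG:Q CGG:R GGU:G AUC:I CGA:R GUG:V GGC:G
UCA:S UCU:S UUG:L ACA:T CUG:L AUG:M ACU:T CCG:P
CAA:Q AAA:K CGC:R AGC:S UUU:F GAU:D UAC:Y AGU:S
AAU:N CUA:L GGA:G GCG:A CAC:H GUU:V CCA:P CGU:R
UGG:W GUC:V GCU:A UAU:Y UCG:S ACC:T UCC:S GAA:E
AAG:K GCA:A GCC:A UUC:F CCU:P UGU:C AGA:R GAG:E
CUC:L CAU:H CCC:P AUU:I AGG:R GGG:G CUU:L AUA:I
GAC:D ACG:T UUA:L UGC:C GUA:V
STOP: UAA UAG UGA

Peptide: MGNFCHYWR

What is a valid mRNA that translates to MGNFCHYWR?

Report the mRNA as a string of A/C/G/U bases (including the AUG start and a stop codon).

Answer: mRNA: AUGGGUAAUUUUUGUCAUUAUUGGCGUUGA

Derivation:
residue 1: M -> AUG (start codon)
residue 2: G codons sorted = GGA,GGC,GGG,GGU -> pick last = GGU
residue 3: N codons sorted = AAC,AAU -> pick last = AAU
residue 4: F codons sorted = UUC,UUU -> pick last = UUU
residue 5: C codons sorted = UGC,UGU -> pick last = UGU
residue 6: H codons sorted = CAC,CAU -> pick last = CAU
residue 7: Y codons sorted = UAC,UAU -> pick last = UAU
residue 8: W -> UGG (only codon)
residue 9: R codons sorted = AGA,AGG,CGA,CGC,CGG,CGU -> pick last = CGU
terminator: stop codons sorted = UAA,UAG,UGA -> pick last = UGA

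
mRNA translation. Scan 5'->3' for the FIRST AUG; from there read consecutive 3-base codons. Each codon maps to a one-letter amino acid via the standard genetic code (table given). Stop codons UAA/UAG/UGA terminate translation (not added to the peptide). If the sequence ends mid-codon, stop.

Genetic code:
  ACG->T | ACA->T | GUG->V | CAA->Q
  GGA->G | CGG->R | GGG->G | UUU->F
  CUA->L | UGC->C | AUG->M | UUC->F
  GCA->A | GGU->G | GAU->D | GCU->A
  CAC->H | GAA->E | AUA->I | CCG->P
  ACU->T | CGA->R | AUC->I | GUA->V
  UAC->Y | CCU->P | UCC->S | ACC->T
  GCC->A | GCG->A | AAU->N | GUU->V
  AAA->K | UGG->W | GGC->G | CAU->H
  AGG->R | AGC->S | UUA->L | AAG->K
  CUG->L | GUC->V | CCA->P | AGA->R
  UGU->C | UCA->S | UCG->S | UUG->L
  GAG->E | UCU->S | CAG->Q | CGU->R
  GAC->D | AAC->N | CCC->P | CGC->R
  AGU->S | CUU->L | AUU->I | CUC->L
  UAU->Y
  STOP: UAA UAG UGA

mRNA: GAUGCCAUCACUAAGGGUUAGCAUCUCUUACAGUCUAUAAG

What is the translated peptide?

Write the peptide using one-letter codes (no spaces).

start AUG at pos 1
pos 1: AUG -> M; peptide=M
pos 4: CCA -> P; peptide=MP
pos 7: UCA -> S; peptide=MPS
pos 10: CUA -> L; peptide=MPSL
pos 13: AGG -> R; peptide=MPSLR
pos 16: GUU -> V; peptide=MPSLRV
pos 19: AGC -> S; peptide=MPSLRVS
pos 22: AUC -> I; peptide=MPSLRVSI
pos 25: UCU -> S; peptide=MPSLRVSIS
pos 28: UAC -> Y; peptide=MPSLRVSISY
pos 31: AGU -> S; peptide=MPSLRVSISYS
pos 34: CUA -> L; peptide=MPSLRVSISYSL
pos 37: UAA -> STOP

Answer: MPSLRVSISYSL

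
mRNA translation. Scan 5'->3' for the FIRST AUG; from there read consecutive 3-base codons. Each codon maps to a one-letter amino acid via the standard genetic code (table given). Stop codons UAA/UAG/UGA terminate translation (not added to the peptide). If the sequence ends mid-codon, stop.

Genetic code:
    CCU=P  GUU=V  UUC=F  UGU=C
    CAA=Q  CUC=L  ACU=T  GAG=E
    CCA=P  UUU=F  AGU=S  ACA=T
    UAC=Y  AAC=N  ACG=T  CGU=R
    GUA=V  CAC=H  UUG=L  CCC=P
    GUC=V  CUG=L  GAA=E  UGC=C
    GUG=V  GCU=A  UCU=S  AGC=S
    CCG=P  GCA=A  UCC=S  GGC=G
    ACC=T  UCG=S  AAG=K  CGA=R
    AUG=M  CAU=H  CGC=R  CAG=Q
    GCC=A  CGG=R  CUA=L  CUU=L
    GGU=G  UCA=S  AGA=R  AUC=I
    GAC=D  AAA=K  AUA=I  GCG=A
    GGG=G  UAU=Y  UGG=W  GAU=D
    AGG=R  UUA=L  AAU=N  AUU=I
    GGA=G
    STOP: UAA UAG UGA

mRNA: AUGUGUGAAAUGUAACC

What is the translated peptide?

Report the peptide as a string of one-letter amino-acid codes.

start AUG at pos 0
pos 0: AUG -> M; peptide=M
pos 3: UGU -> C; peptide=MC
pos 6: GAA -> E; peptide=MCE
pos 9: AUG -> M; peptide=MCEM
pos 12: UAA -> STOP

Answer: MCEM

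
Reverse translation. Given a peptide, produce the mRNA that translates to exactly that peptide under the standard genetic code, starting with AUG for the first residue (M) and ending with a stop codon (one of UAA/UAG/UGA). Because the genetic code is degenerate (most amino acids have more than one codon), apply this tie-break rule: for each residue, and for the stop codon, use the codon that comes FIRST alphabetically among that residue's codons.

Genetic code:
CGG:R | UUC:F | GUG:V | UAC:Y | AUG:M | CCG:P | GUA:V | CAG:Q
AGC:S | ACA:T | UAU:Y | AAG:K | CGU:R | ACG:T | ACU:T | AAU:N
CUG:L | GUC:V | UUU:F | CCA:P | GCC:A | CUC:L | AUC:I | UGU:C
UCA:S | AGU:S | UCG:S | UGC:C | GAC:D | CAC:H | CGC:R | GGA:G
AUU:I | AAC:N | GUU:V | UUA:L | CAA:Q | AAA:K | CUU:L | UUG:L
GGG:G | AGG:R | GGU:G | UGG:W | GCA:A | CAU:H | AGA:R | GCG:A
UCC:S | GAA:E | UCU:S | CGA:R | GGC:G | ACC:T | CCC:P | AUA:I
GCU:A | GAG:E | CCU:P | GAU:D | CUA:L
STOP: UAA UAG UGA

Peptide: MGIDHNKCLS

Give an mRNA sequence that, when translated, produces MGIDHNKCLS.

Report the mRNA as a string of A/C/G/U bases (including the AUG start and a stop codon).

Answer: mRNA: AUGGGAAUAGACCACAACAAAUGCCUAAGCUAA

Derivation:
residue 1: M -> AUG (start codon)
residue 2: G codons sorted = GGA,GGC,GGG,GGU -> pick first = GGA
residue 3: I codons sorted = AUA,AUC,AUU -> pick first = AUA
residue 4: D codons sorted = GAC,GAU -> pick first = GAC
residue 5: H codons sorted = CAC,CAU -> pick first = CAC
residue 6: N codons sorted = AAC,AAU -> pick first = AAC
residue 7: K codons sorted = AAA,AAG -> pick first = AAA
residue 8: C codons sorted = UGC,UGU -> pick first = UGC
residue 9: L codons sorted = CUA,CUC,CUG,CUU,UUA,UUG -> pick first = CUA
residue 10: S codons sorted = AGC,AGU,UCA,UCC,UCG,UCU -> pick first = AGC
terminator: stop codons sorted = UAA,UAG,UGA -> pick first = UAA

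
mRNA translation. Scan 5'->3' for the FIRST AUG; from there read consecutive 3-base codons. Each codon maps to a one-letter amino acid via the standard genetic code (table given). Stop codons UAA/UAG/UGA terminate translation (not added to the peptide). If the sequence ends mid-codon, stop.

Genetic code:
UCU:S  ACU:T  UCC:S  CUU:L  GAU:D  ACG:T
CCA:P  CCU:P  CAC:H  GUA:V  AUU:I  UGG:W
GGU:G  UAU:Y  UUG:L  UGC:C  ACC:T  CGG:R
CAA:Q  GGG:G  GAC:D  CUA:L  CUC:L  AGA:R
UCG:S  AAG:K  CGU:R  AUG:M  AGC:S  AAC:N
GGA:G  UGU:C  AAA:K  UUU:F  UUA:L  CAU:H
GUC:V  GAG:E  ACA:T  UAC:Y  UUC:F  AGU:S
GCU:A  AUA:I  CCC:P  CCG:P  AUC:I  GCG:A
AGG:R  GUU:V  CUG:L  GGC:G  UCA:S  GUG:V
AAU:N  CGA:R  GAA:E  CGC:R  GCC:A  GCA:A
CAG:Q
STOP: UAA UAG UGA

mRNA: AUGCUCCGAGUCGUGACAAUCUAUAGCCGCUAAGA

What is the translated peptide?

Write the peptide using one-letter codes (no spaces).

start AUG at pos 0
pos 0: AUG -> M; peptide=M
pos 3: CUC -> L; peptide=ML
pos 6: CGA -> R; peptide=MLR
pos 9: GUC -> V; peptide=MLRV
pos 12: GUG -> V; peptide=MLRVV
pos 15: ACA -> T; peptide=MLRVVT
pos 18: AUC -> I; peptide=MLRVVTI
pos 21: UAU -> Y; peptide=MLRVVTIY
pos 24: AGC -> S; peptide=MLRVVTIYS
pos 27: CGC -> R; peptide=MLRVVTIYSR
pos 30: UAA -> STOP

Answer: MLRVVTIYSR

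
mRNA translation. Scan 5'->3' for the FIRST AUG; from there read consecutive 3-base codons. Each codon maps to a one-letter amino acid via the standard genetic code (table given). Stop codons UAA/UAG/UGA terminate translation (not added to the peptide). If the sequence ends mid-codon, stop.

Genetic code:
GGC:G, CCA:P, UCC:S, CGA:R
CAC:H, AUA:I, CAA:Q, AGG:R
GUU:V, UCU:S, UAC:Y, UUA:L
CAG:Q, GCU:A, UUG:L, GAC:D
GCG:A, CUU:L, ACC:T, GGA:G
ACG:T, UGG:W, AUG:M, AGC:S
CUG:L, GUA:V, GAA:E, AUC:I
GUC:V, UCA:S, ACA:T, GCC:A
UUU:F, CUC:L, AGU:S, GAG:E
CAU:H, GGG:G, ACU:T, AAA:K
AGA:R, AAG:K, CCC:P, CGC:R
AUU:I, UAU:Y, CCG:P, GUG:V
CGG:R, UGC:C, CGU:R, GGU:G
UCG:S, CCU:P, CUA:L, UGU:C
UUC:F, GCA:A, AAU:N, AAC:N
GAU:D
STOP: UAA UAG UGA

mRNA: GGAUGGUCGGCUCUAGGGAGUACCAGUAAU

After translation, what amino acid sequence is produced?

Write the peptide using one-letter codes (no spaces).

start AUG at pos 2
pos 2: AUG -> M; peptide=M
pos 5: GUC -> V; peptide=MV
pos 8: GGC -> G; peptide=MVG
pos 11: UCU -> S; peptide=MVGS
pos 14: AGG -> R; peptide=MVGSR
pos 17: GAG -> E; peptide=MVGSRE
pos 20: UAC -> Y; peptide=MVGSREY
pos 23: CAG -> Q; peptide=MVGSREYQ
pos 26: UAA -> STOP

Answer: MVGSREYQ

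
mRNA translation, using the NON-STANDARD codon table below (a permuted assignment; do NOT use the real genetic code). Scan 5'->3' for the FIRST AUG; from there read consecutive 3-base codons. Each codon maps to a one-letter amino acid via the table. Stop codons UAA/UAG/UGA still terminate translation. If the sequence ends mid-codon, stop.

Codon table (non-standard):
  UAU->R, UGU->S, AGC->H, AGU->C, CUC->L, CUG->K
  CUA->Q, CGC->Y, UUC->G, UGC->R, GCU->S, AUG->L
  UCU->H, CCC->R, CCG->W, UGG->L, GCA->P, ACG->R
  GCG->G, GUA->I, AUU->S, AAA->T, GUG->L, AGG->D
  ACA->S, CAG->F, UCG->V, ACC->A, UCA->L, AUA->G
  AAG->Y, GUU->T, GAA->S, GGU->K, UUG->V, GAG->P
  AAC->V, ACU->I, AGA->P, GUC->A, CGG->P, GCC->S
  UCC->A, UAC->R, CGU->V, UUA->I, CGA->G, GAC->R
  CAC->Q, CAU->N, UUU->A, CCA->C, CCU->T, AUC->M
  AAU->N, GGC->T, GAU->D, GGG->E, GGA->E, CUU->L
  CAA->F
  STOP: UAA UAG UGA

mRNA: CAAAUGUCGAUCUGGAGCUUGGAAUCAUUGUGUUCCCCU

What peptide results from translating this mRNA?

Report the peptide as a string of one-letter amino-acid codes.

start AUG at pos 3
pos 3: AUG -> L; peptide=L
pos 6: UCG -> V; peptide=LV
pos 9: AUC -> M; peptide=LVM
pos 12: UGG -> L; peptide=LVML
pos 15: AGC -> H; peptide=LVMLH
pos 18: UUG -> V; peptide=LVMLHV
pos 21: GAA -> S; peptide=LVMLHVS
pos 24: UCA -> L; peptide=LVMLHVSL
pos 27: UUG -> V; peptide=LVMLHVSLV
pos 30: UGU -> S; peptide=LVMLHVSLVS
pos 33: UCC -> A; peptide=LVMLHVSLVSA
pos 36: CCU -> T; peptide=LVMLHVSLVSAT
pos 39: only 0 nt remain (<3), stop (end of mRNA)

Answer: LVMLHVSLVSAT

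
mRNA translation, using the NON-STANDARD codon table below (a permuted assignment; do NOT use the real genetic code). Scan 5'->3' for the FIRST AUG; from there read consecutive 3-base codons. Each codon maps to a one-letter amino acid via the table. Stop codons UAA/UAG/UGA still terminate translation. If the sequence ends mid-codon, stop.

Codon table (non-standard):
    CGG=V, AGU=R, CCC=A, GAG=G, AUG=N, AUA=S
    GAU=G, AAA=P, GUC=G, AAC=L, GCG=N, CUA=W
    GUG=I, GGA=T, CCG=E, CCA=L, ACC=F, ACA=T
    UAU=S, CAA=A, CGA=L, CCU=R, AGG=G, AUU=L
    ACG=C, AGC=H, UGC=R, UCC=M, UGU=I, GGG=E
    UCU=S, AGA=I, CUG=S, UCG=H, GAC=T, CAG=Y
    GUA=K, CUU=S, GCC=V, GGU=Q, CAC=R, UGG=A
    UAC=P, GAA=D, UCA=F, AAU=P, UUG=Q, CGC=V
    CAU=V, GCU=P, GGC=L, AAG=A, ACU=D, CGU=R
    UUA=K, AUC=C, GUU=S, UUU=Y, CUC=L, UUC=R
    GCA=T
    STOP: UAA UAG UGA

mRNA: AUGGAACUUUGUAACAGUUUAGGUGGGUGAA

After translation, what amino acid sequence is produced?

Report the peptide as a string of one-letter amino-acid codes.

start AUG at pos 0
pos 0: AUG -> N; peptide=N
pos 3: GAA -> D; peptide=ND
pos 6: CUU -> S; peptide=NDS
pos 9: UGU -> I; peptide=NDSI
pos 12: AAC -> L; peptide=NDSIL
pos 15: AGU -> R; peptide=NDSILR
pos 18: UUA -> K; peptide=NDSILRK
pos 21: GGU -> Q; peptide=NDSILRKQ
pos 24: GGG -> E; peptide=NDSILRKQE
pos 27: UGA -> STOP

Answer: NDSILRKQE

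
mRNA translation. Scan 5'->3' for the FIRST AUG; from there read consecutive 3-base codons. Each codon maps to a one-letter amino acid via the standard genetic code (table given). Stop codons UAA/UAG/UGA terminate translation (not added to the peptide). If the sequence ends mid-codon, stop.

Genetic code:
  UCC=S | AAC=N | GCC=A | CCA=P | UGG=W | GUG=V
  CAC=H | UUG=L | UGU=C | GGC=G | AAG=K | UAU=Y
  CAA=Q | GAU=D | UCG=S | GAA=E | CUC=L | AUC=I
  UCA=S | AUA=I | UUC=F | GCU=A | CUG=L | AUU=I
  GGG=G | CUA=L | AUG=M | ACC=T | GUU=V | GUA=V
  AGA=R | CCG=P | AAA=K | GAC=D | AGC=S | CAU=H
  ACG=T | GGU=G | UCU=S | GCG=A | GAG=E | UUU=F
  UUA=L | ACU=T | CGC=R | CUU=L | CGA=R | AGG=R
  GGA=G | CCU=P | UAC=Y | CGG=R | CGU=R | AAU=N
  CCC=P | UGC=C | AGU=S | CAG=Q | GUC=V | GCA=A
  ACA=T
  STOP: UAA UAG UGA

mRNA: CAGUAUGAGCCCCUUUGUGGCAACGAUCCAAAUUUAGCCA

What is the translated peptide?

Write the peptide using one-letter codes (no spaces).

Answer: MSPFVATIQI

Derivation:
start AUG at pos 4
pos 4: AUG -> M; peptide=M
pos 7: AGC -> S; peptide=MS
pos 10: CCC -> P; peptide=MSP
pos 13: UUU -> F; peptide=MSPF
pos 16: GUG -> V; peptide=MSPFV
pos 19: GCA -> A; peptide=MSPFVA
pos 22: ACG -> T; peptide=MSPFVAT
pos 25: AUC -> I; peptide=MSPFVATI
pos 28: CAA -> Q; peptide=MSPFVATIQ
pos 31: AUU -> I; peptide=MSPFVATIQI
pos 34: UAG -> STOP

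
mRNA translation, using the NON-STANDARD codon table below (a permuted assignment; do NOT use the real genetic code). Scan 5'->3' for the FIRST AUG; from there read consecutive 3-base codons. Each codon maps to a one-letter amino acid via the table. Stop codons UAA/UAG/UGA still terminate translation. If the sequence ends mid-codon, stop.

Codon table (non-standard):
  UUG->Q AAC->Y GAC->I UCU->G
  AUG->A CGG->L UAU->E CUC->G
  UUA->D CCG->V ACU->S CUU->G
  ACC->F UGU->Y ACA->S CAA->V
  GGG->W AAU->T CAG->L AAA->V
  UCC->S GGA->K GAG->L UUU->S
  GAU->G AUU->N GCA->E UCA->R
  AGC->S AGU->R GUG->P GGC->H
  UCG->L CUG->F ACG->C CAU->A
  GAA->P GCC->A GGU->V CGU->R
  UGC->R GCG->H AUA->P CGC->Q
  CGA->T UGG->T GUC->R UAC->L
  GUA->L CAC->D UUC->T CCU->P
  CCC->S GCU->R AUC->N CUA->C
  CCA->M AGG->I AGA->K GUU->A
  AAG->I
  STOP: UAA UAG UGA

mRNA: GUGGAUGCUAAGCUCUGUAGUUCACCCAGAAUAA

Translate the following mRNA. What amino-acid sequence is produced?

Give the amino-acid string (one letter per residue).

Answer: ACSGLADMP

Derivation:
start AUG at pos 4
pos 4: AUG -> A; peptide=A
pos 7: CUA -> C; peptide=AC
pos 10: AGC -> S; peptide=ACS
pos 13: UCU -> G; peptide=ACSG
pos 16: GUA -> L; peptide=ACSGL
pos 19: GUU -> A; peptide=ACSGLA
pos 22: CAC -> D; peptide=ACSGLAD
pos 25: CCA -> M; peptide=ACSGLADM
pos 28: GAA -> P; peptide=ACSGLADMP
pos 31: UAA -> STOP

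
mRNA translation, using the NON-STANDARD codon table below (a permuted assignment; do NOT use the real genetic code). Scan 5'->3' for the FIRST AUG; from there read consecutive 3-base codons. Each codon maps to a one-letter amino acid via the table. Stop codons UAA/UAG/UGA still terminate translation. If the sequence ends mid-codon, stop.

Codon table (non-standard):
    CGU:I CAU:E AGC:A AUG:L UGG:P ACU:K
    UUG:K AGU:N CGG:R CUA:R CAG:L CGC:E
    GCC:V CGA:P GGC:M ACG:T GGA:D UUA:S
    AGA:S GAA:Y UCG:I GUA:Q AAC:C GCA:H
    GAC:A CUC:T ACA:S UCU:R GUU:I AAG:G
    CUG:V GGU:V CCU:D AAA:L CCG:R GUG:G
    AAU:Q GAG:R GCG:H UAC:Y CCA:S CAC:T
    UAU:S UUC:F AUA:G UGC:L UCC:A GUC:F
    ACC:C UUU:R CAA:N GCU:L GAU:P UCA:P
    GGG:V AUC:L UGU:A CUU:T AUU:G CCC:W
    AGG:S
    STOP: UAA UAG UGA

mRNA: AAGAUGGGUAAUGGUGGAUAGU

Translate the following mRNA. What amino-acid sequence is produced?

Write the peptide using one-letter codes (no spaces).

Answer: LVQVD

Derivation:
start AUG at pos 3
pos 3: AUG -> L; peptide=L
pos 6: GGU -> V; peptide=LV
pos 9: AAU -> Q; peptide=LVQ
pos 12: GGU -> V; peptide=LVQV
pos 15: GGA -> D; peptide=LVQVD
pos 18: UAG -> STOP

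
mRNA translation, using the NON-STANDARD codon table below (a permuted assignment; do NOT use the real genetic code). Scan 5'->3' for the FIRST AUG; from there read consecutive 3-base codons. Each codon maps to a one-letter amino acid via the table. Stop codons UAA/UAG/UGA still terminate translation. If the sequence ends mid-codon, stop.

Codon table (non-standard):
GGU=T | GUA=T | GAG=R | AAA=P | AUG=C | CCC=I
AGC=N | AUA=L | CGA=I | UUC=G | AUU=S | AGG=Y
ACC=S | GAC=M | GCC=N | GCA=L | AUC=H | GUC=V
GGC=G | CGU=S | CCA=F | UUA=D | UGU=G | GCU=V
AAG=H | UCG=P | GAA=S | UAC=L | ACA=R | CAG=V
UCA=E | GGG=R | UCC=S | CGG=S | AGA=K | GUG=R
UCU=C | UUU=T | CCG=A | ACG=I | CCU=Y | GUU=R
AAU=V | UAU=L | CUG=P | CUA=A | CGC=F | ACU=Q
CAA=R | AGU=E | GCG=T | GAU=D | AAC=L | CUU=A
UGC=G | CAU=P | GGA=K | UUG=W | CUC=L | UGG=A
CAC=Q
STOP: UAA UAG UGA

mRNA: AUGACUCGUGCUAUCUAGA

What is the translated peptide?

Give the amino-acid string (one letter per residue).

start AUG at pos 0
pos 0: AUG -> C; peptide=C
pos 3: ACU -> Q; peptide=CQ
pos 6: CGU -> S; peptide=CQS
pos 9: GCU -> V; peptide=CQSV
pos 12: AUC -> H; peptide=CQSVH
pos 15: UAG -> STOP

Answer: CQSVH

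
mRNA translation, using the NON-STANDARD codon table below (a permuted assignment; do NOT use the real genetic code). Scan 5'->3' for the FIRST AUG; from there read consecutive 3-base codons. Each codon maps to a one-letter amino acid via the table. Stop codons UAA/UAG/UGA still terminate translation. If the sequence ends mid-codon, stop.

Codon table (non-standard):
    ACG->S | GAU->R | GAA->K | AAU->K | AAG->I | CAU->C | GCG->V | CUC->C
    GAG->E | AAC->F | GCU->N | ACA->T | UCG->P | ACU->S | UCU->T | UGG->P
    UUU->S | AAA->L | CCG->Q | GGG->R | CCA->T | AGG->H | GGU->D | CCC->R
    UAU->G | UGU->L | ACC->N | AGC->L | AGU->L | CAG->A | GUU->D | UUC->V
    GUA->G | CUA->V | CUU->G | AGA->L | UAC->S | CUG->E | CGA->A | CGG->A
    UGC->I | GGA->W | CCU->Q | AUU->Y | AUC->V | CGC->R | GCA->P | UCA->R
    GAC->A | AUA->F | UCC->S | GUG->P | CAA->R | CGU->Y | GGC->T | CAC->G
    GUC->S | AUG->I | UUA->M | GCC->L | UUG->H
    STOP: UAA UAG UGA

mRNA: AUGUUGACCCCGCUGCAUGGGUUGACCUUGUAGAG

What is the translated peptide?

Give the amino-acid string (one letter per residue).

Answer: IHNQECRHNH

Derivation:
start AUG at pos 0
pos 0: AUG -> I; peptide=I
pos 3: UUG -> H; peptide=IH
pos 6: ACC -> N; peptide=IHN
pos 9: CCG -> Q; peptide=IHNQ
pos 12: CUG -> E; peptide=IHNQE
pos 15: CAU -> C; peptide=IHNQEC
pos 18: GGG -> R; peptide=IHNQECR
pos 21: UUG -> H; peptide=IHNQECRH
pos 24: ACC -> N; peptide=IHNQECRHN
pos 27: UUG -> H; peptide=IHNQECRHNH
pos 30: UAG -> STOP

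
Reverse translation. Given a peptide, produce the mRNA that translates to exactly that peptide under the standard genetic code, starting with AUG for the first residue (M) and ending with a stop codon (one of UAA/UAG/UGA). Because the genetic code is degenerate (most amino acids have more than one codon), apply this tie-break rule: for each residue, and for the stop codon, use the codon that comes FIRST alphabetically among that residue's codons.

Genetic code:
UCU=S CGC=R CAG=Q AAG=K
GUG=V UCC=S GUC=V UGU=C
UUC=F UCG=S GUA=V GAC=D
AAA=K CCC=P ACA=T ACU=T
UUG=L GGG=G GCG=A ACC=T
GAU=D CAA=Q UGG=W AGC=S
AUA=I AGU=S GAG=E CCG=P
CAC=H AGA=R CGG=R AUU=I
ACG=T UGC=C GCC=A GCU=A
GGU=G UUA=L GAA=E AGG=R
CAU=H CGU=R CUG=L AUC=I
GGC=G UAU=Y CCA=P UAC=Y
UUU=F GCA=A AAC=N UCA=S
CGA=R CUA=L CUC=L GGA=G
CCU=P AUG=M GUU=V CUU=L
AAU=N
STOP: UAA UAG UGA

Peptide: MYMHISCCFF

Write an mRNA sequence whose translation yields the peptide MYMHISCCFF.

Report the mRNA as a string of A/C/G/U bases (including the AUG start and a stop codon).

Answer: mRNA: AUGUACAUGCACAUAAGCUGCUGCUUCUUCUAA

Derivation:
residue 1: M -> AUG (start codon)
residue 2: Y codons sorted = UAC,UAU -> pick first = UAC
residue 3: M -> AUG (only codon)
residue 4: H codons sorted = CAC,CAU -> pick first = CAC
residue 5: I codons sorted = AUA,AUC,AUU -> pick first = AUA
residue 6: S codons sorted = AGC,AGU,UCA,UCC,UCG,UCU -> pick first = AGC
residue 7: C codons sorted = UGC,UGU -> pick first = UGC
residue 8: C codons sorted = UGC,UGU -> pick first = UGC
residue 9: F codons sorted = UUC,UUU -> pick first = UUC
residue 10: F codons sorted = UUC,UUU -> pick first = UUC
terminator: stop codons sorted = UAA,UAG,UGA -> pick first = UAA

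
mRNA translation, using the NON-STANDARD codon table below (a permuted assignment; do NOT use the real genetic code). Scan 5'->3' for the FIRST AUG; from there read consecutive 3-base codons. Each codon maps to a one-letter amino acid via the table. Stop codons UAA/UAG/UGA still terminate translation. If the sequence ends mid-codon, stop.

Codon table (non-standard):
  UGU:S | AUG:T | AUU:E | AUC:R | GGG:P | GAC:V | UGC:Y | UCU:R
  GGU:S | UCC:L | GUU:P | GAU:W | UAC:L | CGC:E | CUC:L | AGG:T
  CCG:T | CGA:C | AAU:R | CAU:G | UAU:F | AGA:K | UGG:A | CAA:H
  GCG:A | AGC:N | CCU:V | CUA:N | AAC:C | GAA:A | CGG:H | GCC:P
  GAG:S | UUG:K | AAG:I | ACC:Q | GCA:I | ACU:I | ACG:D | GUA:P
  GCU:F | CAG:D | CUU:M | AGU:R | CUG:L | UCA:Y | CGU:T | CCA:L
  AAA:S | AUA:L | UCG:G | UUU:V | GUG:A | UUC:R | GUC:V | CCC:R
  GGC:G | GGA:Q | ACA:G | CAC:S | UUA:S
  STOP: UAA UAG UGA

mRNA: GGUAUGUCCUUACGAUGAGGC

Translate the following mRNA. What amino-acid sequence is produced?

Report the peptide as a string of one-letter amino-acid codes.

Answer: TLSC

Derivation:
start AUG at pos 3
pos 3: AUG -> T; peptide=T
pos 6: UCC -> L; peptide=TL
pos 9: UUA -> S; peptide=TLS
pos 12: CGA -> C; peptide=TLSC
pos 15: UGA -> STOP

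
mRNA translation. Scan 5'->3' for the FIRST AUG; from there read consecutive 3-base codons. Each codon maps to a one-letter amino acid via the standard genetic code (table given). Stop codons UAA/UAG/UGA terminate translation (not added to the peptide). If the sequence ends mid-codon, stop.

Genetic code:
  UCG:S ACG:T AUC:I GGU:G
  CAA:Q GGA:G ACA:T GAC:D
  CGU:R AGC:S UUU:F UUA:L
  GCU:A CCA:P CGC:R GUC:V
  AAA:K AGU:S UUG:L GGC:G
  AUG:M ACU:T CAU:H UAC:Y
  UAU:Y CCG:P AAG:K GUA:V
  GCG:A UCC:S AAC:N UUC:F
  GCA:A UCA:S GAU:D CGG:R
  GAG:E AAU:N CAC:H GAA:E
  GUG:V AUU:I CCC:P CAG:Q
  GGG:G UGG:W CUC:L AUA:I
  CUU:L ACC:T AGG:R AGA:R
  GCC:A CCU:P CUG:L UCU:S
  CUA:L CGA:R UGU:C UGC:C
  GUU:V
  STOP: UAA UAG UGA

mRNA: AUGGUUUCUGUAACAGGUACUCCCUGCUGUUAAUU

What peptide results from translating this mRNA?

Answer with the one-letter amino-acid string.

Answer: MVSVTGTPCC

Derivation:
start AUG at pos 0
pos 0: AUG -> M; peptide=M
pos 3: GUU -> V; peptide=MV
pos 6: UCU -> S; peptide=MVS
pos 9: GUA -> V; peptide=MVSV
pos 12: ACA -> T; peptide=MVSVT
pos 15: GGU -> G; peptide=MVSVTG
pos 18: ACU -> T; peptide=MVSVTGT
pos 21: CCC -> P; peptide=MVSVTGTP
pos 24: UGC -> C; peptide=MVSVTGTPC
pos 27: UGU -> C; peptide=MVSVTGTPCC
pos 30: UAA -> STOP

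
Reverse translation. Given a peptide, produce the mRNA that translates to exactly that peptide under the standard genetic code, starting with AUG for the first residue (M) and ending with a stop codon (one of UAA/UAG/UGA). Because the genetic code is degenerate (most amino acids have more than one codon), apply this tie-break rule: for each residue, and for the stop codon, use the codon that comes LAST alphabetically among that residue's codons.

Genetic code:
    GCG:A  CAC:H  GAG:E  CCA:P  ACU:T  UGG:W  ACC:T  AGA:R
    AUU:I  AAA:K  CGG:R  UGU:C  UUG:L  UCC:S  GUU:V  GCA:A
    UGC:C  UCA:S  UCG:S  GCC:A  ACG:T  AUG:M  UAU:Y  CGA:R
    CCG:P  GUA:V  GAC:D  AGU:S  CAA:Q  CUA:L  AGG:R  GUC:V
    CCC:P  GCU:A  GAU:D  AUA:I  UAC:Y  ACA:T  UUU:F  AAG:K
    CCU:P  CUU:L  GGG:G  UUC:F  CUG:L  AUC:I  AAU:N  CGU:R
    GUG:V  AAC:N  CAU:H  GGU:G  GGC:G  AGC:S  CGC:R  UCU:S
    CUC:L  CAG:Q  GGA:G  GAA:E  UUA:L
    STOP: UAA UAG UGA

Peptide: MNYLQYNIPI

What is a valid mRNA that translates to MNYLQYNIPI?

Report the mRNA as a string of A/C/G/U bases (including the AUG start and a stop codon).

residue 1: M -> AUG (start codon)
residue 2: N codons sorted = AAC,AAU -> pick last = AAU
residue 3: Y codons sorted = UAC,UAU -> pick last = UAU
residue 4: L codons sorted = CUA,CUC,CUG,CUU,UUA,UUG -> pick last = UUG
residue 5: Q codons sorted = CAA,CAG -> pick last = CAG
residue 6: Y codons sorted = UAC,UAU -> pick last = UAU
residue 7: N codons sorted = AAC,AAU -> pick last = AAU
residue 8: I codons sorted = AUA,AUC,AUU -> pick last = AUU
residue 9: P codons sorted = CCA,CCC,CCG,CCU -> pick last = CCU
residue 10: I codons sorted = AUA,AUC,AUU -> pick last = AUU
terminator: stop codons sorted = UAA,UAG,UGA -> pick last = UGA

Answer: mRNA: AUGAAUUAUUUGCAGUAUAAUAUUCCUAUUUGA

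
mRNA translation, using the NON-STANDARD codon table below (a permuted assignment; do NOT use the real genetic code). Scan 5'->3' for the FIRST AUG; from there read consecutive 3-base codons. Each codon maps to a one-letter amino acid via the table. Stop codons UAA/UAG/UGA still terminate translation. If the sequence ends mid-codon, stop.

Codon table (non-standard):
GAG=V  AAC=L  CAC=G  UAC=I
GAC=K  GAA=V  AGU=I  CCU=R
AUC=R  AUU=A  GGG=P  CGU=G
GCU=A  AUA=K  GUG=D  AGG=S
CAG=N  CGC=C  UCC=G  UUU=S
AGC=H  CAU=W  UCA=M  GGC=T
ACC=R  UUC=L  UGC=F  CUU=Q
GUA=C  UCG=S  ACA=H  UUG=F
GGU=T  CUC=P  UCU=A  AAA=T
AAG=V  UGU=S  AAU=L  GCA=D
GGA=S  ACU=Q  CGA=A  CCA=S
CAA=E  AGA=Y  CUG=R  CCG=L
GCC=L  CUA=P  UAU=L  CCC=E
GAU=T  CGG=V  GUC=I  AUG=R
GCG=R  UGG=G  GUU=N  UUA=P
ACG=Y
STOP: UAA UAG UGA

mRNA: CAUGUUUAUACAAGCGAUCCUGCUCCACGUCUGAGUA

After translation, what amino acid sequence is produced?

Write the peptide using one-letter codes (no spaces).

start AUG at pos 1
pos 1: AUG -> R; peptide=R
pos 4: UUU -> S; peptide=RS
pos 7: AUA -> K; peptide=RSK
pos 10: CAA -> E; peptide=RSKE
pos 13: GCG -> R; peptide=RSKER
pos 16: AUC -> R; peptide=RSKERR
pos 19: CUG -> R; peptide=RSKERRR
pos 22: CUC -> P; peptide=RSKERRRP
pos 25: CAC -> G; peptide=RSKERRRPG
pos 28: GUC -> I; peptide=RSKERRRPGI
pos 31: UGA -> STOP

Answer: RSKERRRPGI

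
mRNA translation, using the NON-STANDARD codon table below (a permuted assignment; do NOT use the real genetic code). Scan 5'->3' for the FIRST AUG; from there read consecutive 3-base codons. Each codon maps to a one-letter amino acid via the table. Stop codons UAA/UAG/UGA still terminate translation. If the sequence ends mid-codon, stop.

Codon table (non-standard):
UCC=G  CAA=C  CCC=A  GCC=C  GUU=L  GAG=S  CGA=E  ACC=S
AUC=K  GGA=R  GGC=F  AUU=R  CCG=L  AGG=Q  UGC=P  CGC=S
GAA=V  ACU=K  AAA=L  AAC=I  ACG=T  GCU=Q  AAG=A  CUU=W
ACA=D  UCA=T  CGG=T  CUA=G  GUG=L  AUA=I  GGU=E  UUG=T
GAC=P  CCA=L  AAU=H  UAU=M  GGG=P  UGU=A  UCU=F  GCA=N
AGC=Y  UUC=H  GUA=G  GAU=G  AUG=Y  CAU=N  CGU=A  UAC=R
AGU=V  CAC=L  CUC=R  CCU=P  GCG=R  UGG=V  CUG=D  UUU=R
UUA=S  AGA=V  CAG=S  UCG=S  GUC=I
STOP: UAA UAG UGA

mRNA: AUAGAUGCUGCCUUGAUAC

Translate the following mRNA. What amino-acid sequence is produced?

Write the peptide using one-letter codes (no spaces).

start AUG at pos 4
pos 4: AUG -> Y; peptide=Y
pos 7: CUG -> D; peptide=YD
pos 10: CCU -> P; peptide=YDP
pos 13: UGA -> STOP

Answer: YDP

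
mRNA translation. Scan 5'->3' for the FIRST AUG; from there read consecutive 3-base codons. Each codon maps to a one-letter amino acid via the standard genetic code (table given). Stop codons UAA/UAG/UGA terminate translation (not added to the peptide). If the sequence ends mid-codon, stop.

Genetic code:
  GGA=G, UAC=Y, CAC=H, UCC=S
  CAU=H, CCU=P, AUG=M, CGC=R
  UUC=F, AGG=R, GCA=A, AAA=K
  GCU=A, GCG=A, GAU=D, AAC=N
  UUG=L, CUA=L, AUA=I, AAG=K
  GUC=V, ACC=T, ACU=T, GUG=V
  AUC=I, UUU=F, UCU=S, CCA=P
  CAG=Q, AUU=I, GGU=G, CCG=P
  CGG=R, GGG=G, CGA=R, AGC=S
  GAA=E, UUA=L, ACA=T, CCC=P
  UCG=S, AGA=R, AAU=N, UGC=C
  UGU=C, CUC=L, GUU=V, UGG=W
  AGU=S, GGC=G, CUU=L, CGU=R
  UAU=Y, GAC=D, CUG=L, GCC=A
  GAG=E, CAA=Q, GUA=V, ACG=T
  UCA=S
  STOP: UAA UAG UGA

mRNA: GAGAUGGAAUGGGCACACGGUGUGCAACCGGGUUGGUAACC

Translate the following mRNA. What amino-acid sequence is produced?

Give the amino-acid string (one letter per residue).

Answer: MEWAHGVQPGW

Derivation:
start AUG at pos 3
pos 3: AUG -> M; peptide=M
pos 6: GAA -> E; peptide=ME
pos 9: UGG -> W; peptide=MEW
pos 12: GCA -> A; peptide=MEWA
pos 15: CAC -> H; peptide=MEWAH
pos 18: GGU -> G; peptide=MEWAHG
pos 21: GUG -> V; peptide=MEWAHGV
pos 24: CAA -> Q; peptide=MEWAHGVQ
pos 27: CCG -> P; peptide=MEWAHGVQP
pos 30: GGU -> G; peptide=MEWAHGVQPG
pos 33: UGG -> W; peptide=MEWAHGVQPGW
pos 36: UAA -> STOP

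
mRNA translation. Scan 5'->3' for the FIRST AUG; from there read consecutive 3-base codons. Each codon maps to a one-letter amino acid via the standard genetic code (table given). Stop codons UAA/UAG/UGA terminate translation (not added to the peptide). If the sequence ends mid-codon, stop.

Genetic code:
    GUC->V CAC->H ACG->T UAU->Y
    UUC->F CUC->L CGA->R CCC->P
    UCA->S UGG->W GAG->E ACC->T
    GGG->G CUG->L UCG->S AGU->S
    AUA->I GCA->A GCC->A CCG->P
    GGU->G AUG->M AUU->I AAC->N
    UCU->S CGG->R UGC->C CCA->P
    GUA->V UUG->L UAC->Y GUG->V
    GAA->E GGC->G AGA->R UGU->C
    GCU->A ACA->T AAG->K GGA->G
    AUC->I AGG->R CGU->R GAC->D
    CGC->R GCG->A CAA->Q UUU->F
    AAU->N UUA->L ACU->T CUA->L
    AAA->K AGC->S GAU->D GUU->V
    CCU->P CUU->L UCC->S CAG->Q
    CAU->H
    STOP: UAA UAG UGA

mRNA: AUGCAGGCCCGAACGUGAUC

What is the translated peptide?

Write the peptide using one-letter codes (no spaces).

Answer: MQART

Derivation:
start AUG at pos 0
pos 0: AUG -> M; peptide=M
pos 3: CAG -> Q; peptide=MQ
pos 6: GCC -> A; peptide=MQA
pos 9: CGA -> R; peptide=MQAR
pos 12: ACG -> T; peptide=MQART
pos 15: UGA -> STOP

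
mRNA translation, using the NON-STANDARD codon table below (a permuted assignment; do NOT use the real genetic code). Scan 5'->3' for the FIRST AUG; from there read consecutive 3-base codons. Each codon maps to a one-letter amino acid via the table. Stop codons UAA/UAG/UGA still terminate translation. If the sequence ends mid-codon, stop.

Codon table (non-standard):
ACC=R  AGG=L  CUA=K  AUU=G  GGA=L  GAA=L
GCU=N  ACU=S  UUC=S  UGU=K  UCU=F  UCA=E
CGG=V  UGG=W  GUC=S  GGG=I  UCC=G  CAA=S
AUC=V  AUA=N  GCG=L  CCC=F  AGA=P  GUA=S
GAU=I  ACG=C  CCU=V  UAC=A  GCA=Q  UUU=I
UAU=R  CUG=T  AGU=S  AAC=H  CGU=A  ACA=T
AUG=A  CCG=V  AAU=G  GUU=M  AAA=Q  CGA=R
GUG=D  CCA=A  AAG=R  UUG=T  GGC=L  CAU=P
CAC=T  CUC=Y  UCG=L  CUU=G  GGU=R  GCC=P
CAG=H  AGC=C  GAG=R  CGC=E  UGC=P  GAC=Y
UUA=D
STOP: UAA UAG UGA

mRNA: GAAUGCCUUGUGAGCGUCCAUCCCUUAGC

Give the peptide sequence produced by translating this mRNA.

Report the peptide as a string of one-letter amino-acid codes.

Answer: AVKRAAGGC

Derivation:
start AUG at pos 2
pos 2: AUG -> A; peptide=A
pos 5: CCU -> V; peptide=AV
pos 8: UGU -> K; peptide=AVK
pos 11: GAG -> R; peptide=AVKR
pos 14: CGU -> A; peptide=AVKRA
pos 17: CCA -> A; peptide=AVKRAA
pos 20: UCC -> G; peptide=AVKRAAG
pos 23: CUU -> G; peptide=AVKRAAGG
pos 26: AGC -> C; peptide=AVKRAAGGC
pos 29: only 0 nt remain (<3), stop (end of mRNA)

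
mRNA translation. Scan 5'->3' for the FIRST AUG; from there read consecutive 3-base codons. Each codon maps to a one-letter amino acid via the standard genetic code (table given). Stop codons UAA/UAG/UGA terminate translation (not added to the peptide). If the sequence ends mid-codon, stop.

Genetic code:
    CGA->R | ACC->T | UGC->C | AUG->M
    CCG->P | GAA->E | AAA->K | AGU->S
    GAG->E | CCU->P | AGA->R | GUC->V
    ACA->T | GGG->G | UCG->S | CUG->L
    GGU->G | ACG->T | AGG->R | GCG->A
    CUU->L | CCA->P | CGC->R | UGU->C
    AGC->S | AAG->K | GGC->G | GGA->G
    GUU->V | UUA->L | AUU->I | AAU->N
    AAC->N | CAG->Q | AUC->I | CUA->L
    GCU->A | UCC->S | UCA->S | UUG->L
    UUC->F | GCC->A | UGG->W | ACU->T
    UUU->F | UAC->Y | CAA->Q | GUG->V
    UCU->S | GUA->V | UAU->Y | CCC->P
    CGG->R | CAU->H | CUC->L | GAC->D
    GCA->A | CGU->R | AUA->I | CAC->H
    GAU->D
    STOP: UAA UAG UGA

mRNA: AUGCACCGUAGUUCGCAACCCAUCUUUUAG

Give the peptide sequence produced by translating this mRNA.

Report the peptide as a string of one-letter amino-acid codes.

Answer: MHRSSQPIF

Derivation:
start AUG at pos 0
pos 0: AUG -> M; peptide=M
pos 3: CAC -> H; peptide=MH
pos 6: CGU -> R; peptide=MHR
pos 9: AGU -> S; peptide=MHRS
pos 12: UCG -> S; peptide=MHRSS
pos 15: CAA -> Q; peptide=MHRSSQ
pos 18: CCC -> P; peptide=MHRSSQP
pos 21: AUC -> I; peptide=MHRSSQPI
pos 24: UUU -> F; peptide=MHRSSQPIF
pos 27: UAG -> STOP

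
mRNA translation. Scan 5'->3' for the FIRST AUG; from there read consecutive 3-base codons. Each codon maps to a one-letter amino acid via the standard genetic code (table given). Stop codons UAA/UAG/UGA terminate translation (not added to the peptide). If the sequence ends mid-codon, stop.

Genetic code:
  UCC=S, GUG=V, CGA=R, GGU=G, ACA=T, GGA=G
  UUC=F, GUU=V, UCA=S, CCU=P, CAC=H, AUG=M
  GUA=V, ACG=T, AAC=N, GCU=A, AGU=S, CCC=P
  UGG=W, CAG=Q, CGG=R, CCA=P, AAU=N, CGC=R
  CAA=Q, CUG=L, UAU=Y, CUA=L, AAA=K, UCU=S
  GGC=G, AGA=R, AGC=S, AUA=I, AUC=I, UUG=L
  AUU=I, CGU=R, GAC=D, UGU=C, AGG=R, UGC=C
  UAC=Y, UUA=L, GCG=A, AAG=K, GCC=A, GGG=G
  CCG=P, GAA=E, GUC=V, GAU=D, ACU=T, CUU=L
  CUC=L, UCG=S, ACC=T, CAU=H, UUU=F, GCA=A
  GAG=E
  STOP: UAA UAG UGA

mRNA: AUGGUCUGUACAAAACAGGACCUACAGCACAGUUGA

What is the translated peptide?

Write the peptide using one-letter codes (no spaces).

Answer: MVCTKQDLQHS

Derivation:
start AUG at pos 0
pos 0: AUG -> M; peptide=M
pos 3: GUC -> V; peptide=MV
pos 6: UGU -> C; peptide=MVC
pos 9: ACA -> T; peptide=MVCT
pos 12: AAA -> K; peptide=MVCTK
pos 15: CAG -> Q; peptide=MVCTKQ
pos 18: GAC -> D; peptide=MVCTKQD
pos 21: CUA -> L; peptide=MVCTKQDL
pos 24: CAG -> Q; peptide=MVCTKQDLQ
pos 27: CAC -> H; peptide=MVCTKQDLQH
pos 30: AGU -> S; peptide=MVCTKQDLQHS
pos 33: UGA -> STOP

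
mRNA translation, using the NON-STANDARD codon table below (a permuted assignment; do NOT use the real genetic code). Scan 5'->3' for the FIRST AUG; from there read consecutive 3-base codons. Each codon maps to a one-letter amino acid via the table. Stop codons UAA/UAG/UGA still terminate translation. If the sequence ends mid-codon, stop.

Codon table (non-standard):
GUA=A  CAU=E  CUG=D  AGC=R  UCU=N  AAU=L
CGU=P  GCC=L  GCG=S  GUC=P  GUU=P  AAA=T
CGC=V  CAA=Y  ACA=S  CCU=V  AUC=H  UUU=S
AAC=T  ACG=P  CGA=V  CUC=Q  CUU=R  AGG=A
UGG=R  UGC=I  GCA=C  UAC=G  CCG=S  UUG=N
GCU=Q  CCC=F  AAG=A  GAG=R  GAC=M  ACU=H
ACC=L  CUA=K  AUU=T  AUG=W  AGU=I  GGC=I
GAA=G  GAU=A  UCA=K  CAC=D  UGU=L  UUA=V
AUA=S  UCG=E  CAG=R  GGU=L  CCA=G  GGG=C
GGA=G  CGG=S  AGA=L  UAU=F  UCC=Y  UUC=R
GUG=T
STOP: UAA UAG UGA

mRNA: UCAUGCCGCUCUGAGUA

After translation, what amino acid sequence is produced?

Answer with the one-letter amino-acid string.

Answer: WSQ

Derivation:
start AUG at pos 2
pos 2: AUG -> W; peptide=W
pos 5: CCG -> S; peptide=WS
pos 8: CUC -> Q; peptide=WSQ
pos 11: UGA -> STOP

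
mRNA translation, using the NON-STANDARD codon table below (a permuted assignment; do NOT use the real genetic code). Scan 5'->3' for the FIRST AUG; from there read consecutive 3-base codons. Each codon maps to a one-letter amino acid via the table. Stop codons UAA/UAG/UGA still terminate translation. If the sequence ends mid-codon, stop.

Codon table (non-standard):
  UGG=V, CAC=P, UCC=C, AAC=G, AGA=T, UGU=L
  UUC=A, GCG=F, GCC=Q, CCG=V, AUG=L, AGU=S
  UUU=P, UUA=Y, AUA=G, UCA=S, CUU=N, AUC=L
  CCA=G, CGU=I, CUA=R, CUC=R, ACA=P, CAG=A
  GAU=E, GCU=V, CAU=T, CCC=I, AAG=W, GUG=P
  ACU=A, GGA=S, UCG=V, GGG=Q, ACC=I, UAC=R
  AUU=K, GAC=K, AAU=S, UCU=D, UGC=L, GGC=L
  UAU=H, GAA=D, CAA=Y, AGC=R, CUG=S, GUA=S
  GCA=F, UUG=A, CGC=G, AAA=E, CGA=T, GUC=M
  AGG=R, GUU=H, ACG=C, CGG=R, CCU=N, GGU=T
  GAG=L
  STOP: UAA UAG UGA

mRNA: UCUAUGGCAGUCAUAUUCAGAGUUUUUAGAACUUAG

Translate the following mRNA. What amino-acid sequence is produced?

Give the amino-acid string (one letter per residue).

Answer: LFMGATHPTA

Derivation:
start AUG at pos 3
pos 3: AUG -> L; peptide=L
pos 6: GCA -> F; peptide=LF
pos 9: GUC -> M; peptide=LFM
pos 12: AUA -> G; peptide=LFMG
pos 15: UUC -> A; peptide=LFMGA
pos 18: AGA -> T; peptide=LFMGAT
pos 21: GUU -> H; peptide=LFMGATH
pos 24: UUU -> P; peptide=LFMGATHP
pos 27: AGA -> T; peptide=LFMGATHPT
pos 30: ACU -> A; peptide=LFMGATHPTA
pos 33: UAG -> STOP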